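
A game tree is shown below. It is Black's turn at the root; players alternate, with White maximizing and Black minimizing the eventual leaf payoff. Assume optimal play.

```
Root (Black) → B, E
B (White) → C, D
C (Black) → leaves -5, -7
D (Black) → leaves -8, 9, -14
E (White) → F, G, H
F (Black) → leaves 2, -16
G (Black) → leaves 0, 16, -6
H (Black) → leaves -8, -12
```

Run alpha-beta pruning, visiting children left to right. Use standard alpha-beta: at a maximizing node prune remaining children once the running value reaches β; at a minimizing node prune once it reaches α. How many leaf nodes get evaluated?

C [α=-∞,β=+∞]: v=-7
D [α=-7,β=+∞]: v=-8 after child 1 ≤ α → α-cutoff, skip 2
B [α=-∞,β=+∞]: v=-7
F [α=-∞,β=-7]: v=-16
G [α=-16,β=-7]: v=-6
E [α=-∞,β=-7]: v=-6 after child 2 ≥ β → β-cutoff, skip 1
Root [α=-∞,β=+∞]: v=-7
Leaves evaluated: 8 of 12.

8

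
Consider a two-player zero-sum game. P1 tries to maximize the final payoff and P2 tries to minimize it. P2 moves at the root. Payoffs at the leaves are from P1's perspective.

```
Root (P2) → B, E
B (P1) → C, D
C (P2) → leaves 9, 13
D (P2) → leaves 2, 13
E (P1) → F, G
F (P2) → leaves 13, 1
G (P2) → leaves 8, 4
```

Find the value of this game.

4

C (P2): min(9, 13) = 9
D (P2): min(2, 13) = 2
B (P1): max(9, 2) = 9
F (P2): min(13, 1) = 1
G (P2): min(8, 4) = 4
E (P1): max(1, 4) = 4
Root (P2): min(9, 4) = 4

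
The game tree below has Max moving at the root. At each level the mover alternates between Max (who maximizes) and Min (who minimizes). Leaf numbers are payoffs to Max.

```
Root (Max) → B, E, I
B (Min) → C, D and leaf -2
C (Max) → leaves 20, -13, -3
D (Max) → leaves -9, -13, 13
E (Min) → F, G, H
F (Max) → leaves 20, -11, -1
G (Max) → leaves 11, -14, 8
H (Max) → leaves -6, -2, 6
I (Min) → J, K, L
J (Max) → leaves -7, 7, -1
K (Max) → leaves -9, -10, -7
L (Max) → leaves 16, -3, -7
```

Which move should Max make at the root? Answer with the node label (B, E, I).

C (Max): max(20, -13, -3) = 20
D (Max): max(-9, -13, 13) = 13
B (Min): min(20, 13, -2) = -2
F (Max): max(20, -11, -1) = 20
G (Max): max(11, -14, 8) = 11
H (Max): max(-6, -2, 6) = 6
E (Min): min(20, 11, 6) = 6
J (Max): max(-7, 7, -1) = 7
K (Max): max(-9, -10, -7) = -7
L (Max): max(16, -3, -7) = 16
I (Min): min(7, -7, 16) = -7
Root (Max): max(-2, 6, -7) = 6
Max picks the child with the highest value: E (value 6).

E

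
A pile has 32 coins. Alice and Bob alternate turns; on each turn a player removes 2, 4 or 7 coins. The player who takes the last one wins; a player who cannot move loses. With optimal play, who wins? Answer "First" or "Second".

Mark each pile size as W (mover wins) or L (mover loses):
i:   0  1  2  3  4  5  6  7  8  9 10 11 12 13 14 15 16 17 18 19 20 21 22 23 24 25 26 27 28 29 30 31 32
     L  L  W  W  W  W  L  W  W  L  W  W  L  W  W  L  W  W  L  W  W  L  W  W  L  W  W  L  W  W  L  W  W
Position 32 is W, so the first player wins.

First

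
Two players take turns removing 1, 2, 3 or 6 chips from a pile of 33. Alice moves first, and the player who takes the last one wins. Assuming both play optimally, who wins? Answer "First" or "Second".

First

i:   0  1  2  3  4  5  6  7  8  9 10 11 12 13 14 15 16 17 18 19 20 21 22 23 24 25 26 27 28 29 30 31 32 33
     L  W  W  W  L  W  W  W  L  W  W  W  L  W  W  W  L  W  W  W  L  W  W  W  L  W  W  W  L  W  W  W  L  W
Position 33 is W, so the first player wins.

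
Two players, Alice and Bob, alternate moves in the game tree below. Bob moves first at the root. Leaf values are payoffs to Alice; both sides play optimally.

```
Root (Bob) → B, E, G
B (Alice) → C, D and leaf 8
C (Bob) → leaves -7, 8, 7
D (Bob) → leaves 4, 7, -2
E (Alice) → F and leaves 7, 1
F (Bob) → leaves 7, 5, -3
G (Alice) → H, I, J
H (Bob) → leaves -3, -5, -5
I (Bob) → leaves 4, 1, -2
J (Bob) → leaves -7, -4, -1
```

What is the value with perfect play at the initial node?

-2

C (Bob): min(-7, 8, 7) = -7
D (Bob): min(4, 7, -2) = -2
B (Alice): max(-7, -2, 8) = 8
F (Bob): min(7, 5, -3) = -3
E (Alice): max(-3, 7, 1) = 7
H (Bob): min(-3, -5, -5) = -5
I (Bob): min(4, 1, -2) = -2
J (Bob): min(-7, -4, -1) = -7
G (Alice): max(-5, -2, -7) = -2
Root (Bob): min(8, 7, -2) = -2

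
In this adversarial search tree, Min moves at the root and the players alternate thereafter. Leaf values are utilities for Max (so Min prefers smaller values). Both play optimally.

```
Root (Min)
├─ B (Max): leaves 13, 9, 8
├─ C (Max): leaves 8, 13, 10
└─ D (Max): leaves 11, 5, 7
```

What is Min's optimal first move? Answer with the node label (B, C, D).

D

B (Max): max(13, 9, 8) = 13
C (Max): max(8, 13, 10) = 13
D (Max): max(11, 5, 7) = 11
Root (Min): min(13, 13, 11) = 11
Min picks the child with the lowest value: D (value 11).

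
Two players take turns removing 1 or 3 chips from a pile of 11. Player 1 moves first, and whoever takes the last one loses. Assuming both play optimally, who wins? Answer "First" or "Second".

Positions where the player to move wins (W) vs loses (L):
i:   0  1  2  3  4  5  6  7  8  9 10 11
     W  L  W  L  W  L  W  L  W  L  W  L
Position 11 is L, so the second player wins.

Second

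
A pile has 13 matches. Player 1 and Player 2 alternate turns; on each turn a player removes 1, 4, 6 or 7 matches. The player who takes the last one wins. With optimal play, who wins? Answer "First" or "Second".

Positions where the player to move wins (W) vs loses (L):
i:   0  1  2  3  4  5  6  7  8  9 10 11 12 13
     L  W  L  W  W  L  W  W  W  W  L  W  W  L
Position 13 is L, so the second player wins.

Second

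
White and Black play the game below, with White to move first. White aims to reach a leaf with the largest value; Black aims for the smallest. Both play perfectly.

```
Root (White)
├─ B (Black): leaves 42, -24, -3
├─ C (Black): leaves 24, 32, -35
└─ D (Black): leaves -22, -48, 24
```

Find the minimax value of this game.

B (Black): min(42, -24, -3) = -24
C (Black): min(24, 32, -35) = -35
D (Black): min(-22, -48, 24) = -48
Root (White): max(-24, -35, -48) = -24

-24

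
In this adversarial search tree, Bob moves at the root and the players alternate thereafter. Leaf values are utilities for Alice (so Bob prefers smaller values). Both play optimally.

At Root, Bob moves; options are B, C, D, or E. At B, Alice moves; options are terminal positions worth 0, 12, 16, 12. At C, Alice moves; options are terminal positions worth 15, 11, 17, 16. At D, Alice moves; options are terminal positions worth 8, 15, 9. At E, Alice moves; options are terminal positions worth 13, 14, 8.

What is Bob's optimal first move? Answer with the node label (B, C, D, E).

B (Alice): max(0, 12, 16, 12) = 16
C (Alice): max(15, 11, 17, 16) = 17
D (Alice): max(8, 15, 9) = 15
E (Alice): max(13, 14, 8) = 14
Root (Bob): min(16, 17, 15, 14) = 14
Bob picks the child with the lowest value: E (value 14).

E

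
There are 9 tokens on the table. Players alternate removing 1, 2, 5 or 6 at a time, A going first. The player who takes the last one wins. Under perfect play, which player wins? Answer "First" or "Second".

First

Mark each pile size as W (mover wins) or L (mover loses):
i:   0  1  2  3  4  5  6  7  8  9
     L  W  W  L  W  W  W  L  W  W
Position 9 is W, so the first player wins.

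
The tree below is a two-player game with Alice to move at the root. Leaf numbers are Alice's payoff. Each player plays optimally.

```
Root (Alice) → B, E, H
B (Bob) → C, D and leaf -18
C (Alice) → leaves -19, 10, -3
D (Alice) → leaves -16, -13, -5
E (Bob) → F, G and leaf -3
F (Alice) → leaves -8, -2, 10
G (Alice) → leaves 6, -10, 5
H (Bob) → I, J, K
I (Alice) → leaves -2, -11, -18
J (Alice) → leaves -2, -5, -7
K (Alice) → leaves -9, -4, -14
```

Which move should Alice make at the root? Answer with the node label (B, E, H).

E

C (Alice): max(-19, 10, -3) = 10
D (Alice): max(-16, -13, -5) = -5
B (Bob): min(10, -5, -18) = -18
F (Alice): max(-8, -2, 10) = 10
G (Alice): max(6, -10, 5) = 6
E (Bob): min(10, 6, -3) = -3
I (Alice): max(-2, -11, -18) = -2
J (Alice): max(-2, -5, -7) = -2
K (Alice): max(-9, -4, -14) = -4
H (Bob): min(-2, -2, -4) = -4
Root (Alice): max(-18, -3, -4) = -3
Alice picks the child with the highest value: E (value -3).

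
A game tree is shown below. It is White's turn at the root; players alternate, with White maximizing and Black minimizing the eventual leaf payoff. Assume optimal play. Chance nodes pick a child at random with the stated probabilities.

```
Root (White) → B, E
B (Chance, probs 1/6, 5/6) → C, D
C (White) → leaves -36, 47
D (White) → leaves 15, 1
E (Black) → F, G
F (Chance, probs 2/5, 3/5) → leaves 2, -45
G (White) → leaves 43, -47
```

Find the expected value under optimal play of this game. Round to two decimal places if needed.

20.33

C (White): max(-36, 47) = 47
D (White): max(15, 1) = 15
B (Chance): 1/6·47 + 5/6·15 = 20.33
F (Chance): 2/5·2 + 3/5·-45 = -26.2
G (White): max(43, -47) = 43
E (Black): min(-26.2, 43) = -26.2
Root (White): max(20.33, -26.2) = 20.33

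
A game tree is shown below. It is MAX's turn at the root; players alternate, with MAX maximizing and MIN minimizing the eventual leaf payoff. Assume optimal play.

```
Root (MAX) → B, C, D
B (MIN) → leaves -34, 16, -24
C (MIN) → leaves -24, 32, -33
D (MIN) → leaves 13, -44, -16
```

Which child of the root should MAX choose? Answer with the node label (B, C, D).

C

B (MIN): min(-34, 16, -24) = -34
C (MIN): min(-24, 32, -33) = -33
D (MIN): min(13, -44, -16) = -44
Root (MAX): max(-34, -33, -44) = -33
MAX picks the child with the highest value: C (value -33).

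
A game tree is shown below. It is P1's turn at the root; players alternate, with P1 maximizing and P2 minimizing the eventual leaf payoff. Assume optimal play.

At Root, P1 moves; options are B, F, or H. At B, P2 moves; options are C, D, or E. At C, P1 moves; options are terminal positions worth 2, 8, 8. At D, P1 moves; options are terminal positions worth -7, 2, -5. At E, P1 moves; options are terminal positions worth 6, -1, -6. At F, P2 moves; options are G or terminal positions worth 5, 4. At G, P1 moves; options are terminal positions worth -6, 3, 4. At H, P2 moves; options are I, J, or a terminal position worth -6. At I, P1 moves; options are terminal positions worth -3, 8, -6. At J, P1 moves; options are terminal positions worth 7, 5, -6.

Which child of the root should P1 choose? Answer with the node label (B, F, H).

C (P1): max(2, 8, 8) = 8
D (P1): max(-7, 2, -5) = 2
E (P1): max(6, -1, -6) = 6
B (P2): min(8, 2, 6) = 2
G (P1): max(-6, 3, 4) = 4
F (P2): min(4, 5, 4) = 4
I (P1): max(-3, 8, -6) = 8
J (P1): max(7, 5, -6) = 7
H (P2): min(8, 7, -6) = -6
Root (P1): max(2, 4, -6) = 4
P1 picks the child with the highest value: F (value 4).

F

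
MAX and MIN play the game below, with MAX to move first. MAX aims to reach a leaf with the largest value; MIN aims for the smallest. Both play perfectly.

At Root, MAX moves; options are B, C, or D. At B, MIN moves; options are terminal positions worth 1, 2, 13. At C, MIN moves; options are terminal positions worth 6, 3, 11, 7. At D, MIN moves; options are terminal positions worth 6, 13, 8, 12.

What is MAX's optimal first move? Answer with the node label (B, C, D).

B (MIN): min(1, 2, 13) = 1
C (MIN): min(6, 3, 11, 7) = 3
D (MIN): min(6, 13, 8, 12) = 6
Root (MAX): max(1, 3, 6) = 6
MAX picks the child with the highest value: D (value 6).

D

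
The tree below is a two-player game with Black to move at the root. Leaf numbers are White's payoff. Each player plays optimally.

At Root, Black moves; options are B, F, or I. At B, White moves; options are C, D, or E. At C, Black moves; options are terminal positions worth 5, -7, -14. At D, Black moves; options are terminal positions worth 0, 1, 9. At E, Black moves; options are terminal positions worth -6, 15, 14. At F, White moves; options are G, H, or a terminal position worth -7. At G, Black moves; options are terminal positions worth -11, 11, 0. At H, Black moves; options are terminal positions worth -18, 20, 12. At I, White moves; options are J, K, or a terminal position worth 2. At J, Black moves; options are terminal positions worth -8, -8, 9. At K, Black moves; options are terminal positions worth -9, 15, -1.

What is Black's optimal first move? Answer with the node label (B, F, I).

C (Black): min(5, -7, -14) = -14
D (Black): min(0, 1, 9) = 0
E (Black): min(-6, 15, 14) = -6
B (White): max(-14, 0, -6) = 0
G (Black): min(-11, 11, 0) = -11
H (Black): min(-18, 20, 12) = -18
F (White): max(-11, -18, -7) = -7
J (Black): min(-8, -8, 9) = -8
K (Black): min(-9, 15, -1) = -9
I (White): max(-8, -9, 2) = 2
Root (Black): min(0, -7, 2) = -7
Black picks the child with the lowest value: F (value -7).

F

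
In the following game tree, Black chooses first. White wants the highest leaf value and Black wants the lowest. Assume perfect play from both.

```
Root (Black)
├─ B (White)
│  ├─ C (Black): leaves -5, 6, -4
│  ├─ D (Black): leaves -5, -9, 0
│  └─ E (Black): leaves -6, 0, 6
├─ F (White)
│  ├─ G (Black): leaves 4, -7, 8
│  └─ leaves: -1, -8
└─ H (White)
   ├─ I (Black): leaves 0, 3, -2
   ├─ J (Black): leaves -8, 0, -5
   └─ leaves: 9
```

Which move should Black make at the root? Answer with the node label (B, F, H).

B

C (Black): min(-5, 6, -4) = -5
D (Black): min(-5, -9, 0) = -9
E (Black): min(-6, 0, 6) = -6
B (White): max(-5, -9, -6) = -5
G (Black): min(4, -7, 8) = -7
F (White): max(-7, -1, -8) = -1
I (Black): min(0, 3, -2) = -2
J (Black): min(-8, 0, -5) = -8
H (White): max(-2, -8, 9) = 9
Root (Black): min(-5, -1, 9) = -5
Black picks the child with the lowest value: B (value -5).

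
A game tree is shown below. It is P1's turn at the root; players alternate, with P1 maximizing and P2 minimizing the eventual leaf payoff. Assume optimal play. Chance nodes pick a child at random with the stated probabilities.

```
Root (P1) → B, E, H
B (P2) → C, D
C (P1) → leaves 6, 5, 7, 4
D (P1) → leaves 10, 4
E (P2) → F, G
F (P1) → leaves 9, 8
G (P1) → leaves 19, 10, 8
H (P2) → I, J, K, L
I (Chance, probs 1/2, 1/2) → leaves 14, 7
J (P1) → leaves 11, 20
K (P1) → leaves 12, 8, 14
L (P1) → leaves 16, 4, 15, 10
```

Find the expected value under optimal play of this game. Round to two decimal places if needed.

C (P1): max(6, 5, 7, 4) = 7
D (P1): max(10, 4) = 10
B (P2): min(7, 10) = 7
F (P1): max(9, 8) = 9
G (P1): max(19, 10, 8) = 19
E (P2): min(9, 19) = 9
I (Chance): 1/2·14 + 1/2·7 = 10.5
J (P1): max(11, 20) = 20
K (P1): max(12, 8, 14) = 14
L (P1): max(16, 4, 15, 10) = 16
H (P2): min(10.5, 20, 14, 16) = 10.5
Root (P1): max(7, 9, 10.5) = 10.5

10.5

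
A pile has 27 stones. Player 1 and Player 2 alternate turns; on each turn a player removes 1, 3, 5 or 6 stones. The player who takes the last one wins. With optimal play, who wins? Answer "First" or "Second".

First

Mark each pile size as W (mover wins) or L (mover loses):
i:   0  1  2  3  4  5  6  7  8  9 10 11 12 13 14 15 16 17 18 19 20 21 22 23 24 25 26 27
     L  W  L  W  L  W  W  W  W  W  W  L  W  L  W  L  W  W  W  W  W  W  L  W  L  W  L  W
Position 27 is W, so the first player wins.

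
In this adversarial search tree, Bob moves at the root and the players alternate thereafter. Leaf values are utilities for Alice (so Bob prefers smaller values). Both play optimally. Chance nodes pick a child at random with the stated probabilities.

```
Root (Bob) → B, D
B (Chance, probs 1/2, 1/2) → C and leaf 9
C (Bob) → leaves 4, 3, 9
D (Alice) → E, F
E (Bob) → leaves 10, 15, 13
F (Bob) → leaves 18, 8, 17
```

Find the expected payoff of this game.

C (Bob): min(4, 3, 9) = 3
B (Chance): 1/2·3 + 1/2·9 = 6
E (Bob): min(10, 15, 13) = 10
F (Bob): min(18, 8, 17) = 8
D (Alice): max(10, 8) = 10
Root (Bob): min(6, 10) = 6

6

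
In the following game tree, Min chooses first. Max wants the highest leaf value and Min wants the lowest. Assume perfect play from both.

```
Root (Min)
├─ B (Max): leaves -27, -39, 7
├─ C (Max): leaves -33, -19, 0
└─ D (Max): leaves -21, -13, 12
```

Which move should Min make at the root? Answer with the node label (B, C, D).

C

B (Max): max(-27, -39, 7) = 7
C (Max): max(-33, -19, 0) = 0
D (Max): max(-21, -13, 12) = 12
Root (Min): min(7, 0, 12) = 0
Min picks the child with the lowest value: C (value 0).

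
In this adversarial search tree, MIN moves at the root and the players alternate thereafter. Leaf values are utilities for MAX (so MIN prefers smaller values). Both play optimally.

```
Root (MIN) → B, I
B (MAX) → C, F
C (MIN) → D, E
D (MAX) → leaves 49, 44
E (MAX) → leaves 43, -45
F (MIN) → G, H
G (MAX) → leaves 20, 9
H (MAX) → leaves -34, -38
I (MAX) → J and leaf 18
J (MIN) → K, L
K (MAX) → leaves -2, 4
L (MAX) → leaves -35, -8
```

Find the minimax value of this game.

D (MAX): max(49, 44) = 49
E (MAX): max(43, -45) = 43
C (MIN): min(49, 43) = 43
G (MAX): max(20, 9) = 20
H (MAX): max(-34, -38) = -34
F (MIN): min(20, -34) = -34
B (MAX): max(43, -34) = 43
K (MAX): max(-2, 4) = 4
L (MAX): max(-35, -8) = -8
J (MIN): min(4, -8) = -8
I (MAX): max(-8, 18) = 18
Root (MIN): min(43, 18) = 18

18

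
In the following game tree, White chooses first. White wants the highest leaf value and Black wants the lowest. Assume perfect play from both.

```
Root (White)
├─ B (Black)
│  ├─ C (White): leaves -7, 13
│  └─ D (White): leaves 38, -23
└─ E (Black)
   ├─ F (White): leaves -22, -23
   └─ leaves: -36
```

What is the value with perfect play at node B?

C: max(-7, 13) = 13
D: max(38, -23) = 38
B: min(13, 38) = 13

13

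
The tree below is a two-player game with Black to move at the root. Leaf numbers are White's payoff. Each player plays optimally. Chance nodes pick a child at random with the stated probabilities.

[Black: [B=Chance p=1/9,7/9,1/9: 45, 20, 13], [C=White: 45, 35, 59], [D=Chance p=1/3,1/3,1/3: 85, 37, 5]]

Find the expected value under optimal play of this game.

B (Chance): 1/9·45 + 7/9·20 + 1/9·13 = 22
C (White): max(45, 35, 59) = 59
D (Chance): 1/3·85 + 1/3·37 + 1/3·5 = 42.33
Root (Black): min(22, 59, 42.33) = 22

22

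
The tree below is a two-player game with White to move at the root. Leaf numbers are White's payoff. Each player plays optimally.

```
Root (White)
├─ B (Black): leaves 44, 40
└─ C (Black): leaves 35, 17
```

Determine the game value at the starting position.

B (Black): min(44, 40) = 40
C (Black): min(35, 17) = 17
Root (White): max(40, 17) = 40

40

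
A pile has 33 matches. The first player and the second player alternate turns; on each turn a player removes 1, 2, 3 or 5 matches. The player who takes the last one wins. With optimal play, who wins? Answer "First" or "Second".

Positions where the player to move wins (W) vs loses (L):
i:   0  1  2  3  4  5  6  7  8  9 10 11 12 13 14 15 16 17 18 19 20 21 22 23 24 25 26 27 28 29 30 31 32 33
     L  W  W  W  L  W  W  W  L  W  W  W  L  W  W  W  L  W  W  W  L  W  W  W  L  W  W  W  L  W  W  W  L  W
Position 33 is W, so the first player wins.

First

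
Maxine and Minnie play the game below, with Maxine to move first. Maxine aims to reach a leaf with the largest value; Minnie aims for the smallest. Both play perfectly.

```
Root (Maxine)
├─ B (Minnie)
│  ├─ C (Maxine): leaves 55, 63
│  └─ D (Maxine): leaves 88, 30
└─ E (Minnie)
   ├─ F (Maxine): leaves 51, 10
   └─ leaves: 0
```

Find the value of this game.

C (Maxine): max(55, 63) = 63
D (Maxine): max(88, 30) = 88
B (Minnie): min(63, 88) = 63
F (Maxine): max(51, 10) = 51
E (Minnie): min(51, 0) = 0
Root (Maxine): max(63, 0) = 63

63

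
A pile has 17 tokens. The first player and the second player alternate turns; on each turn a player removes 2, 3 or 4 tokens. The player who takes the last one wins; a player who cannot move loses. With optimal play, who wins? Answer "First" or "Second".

First

Mark each pile size as W (mover wins) or L (mover loses):
i:   0  1  2  3  4  5  6  7  8  9 10 11 12 13 14 15 16 17
     L  L  W  W  W  W  L  L  W  W  W  W  L  L  W  W  W  W
Position 17 is W, so the first player wins.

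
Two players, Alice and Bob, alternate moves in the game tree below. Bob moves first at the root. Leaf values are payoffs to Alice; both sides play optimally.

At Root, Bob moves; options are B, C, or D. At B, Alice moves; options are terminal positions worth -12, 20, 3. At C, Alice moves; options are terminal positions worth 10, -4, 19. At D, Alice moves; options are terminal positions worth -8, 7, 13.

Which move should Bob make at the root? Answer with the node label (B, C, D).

D

B (Alice): max(-12, 20, 3) = 20
C (Alice): max(10, -4, 19) = 19
D (Alice): max(-8, 7, 13) = 13
Root (Bob): min(20, 19, 13) = 13
Bob picks the child with the lowest value: D (value 13).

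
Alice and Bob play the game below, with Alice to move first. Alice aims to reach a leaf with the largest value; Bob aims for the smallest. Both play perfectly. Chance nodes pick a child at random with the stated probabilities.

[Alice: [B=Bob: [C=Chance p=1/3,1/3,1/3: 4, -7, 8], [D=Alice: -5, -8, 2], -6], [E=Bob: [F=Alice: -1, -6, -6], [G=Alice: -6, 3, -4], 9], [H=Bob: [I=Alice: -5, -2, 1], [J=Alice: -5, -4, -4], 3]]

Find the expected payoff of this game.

-1

C (Chance): 1/3·4 + 1/3·-7 + 1/3·8 = 1.67
D (Alice): max(-5, -8, 2) = 2
B (Bob): min(1.67, 2, -6) = -6
F (Alice): max(-1, -6, -6) = -1
G (Alice): max(-6, 3, -4) = 3
E (Bob): min(-1, 3, 9) = -1
I (Alice): max(-5, -2, 1) = 1
J (Alice): max(-5, -4, -4) = -4
H (Bob): min(1, -4, 3) = -4
Root (Alice): max(-6, -1, -4) = -1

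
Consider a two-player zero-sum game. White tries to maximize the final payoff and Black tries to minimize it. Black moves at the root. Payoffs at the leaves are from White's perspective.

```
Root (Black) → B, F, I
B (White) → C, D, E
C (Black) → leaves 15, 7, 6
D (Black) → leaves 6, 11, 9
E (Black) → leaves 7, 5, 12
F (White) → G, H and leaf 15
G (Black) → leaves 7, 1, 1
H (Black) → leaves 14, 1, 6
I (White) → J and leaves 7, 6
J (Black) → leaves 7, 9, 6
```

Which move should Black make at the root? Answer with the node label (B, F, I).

B

C (Black): min(15, 7, 6) = 6
D (Black): min(6, 11, 9) = 6
E (Black): min(7, 5, 12) = 5
B (White): max(6, 6, 5) = 6
G (Black): min(7, 1, 1) = 1
H (Black): min(14, 1, 6) = 1
F (White): max(1, 1, 15) = 15
J (Black): min(7, 9, 6) = 6
I (White): max(6, 7, 6) = 7
Root (Black): min(6, 15, 7) = 6
Black picks the child with the lowest value: B (value 6).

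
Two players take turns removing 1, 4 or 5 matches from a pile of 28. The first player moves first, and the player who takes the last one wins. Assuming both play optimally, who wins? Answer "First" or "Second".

First

Compute winning (W) and losing (L) positions by backward induction:
i:   0  1  2  3  4  5  6  7  8  9 10 11 12 13 14 15 16 17 18 19 20 21 22 23 24 25 26 27 28
     L  W  L  W  W  W  W  W  L  W  L  W  W  W  W  W  L  W  L  W  W  W  W  W  L  W  L  W  W
Position 28 is W, so the first player wins.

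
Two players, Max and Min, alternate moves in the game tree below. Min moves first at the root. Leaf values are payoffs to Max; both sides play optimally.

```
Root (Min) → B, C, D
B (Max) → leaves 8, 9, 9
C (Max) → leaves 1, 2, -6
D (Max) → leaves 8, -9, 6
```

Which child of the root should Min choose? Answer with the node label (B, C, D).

C

B (Max): max(8, 9, 9) = 9
C (Max): max(1, 2, -6) = 2
D (Max): max(8, -9, 6) = 8
Root (Min): min(9, 2, 8) = 2
Min picks the child with the lowest value: C (value 2).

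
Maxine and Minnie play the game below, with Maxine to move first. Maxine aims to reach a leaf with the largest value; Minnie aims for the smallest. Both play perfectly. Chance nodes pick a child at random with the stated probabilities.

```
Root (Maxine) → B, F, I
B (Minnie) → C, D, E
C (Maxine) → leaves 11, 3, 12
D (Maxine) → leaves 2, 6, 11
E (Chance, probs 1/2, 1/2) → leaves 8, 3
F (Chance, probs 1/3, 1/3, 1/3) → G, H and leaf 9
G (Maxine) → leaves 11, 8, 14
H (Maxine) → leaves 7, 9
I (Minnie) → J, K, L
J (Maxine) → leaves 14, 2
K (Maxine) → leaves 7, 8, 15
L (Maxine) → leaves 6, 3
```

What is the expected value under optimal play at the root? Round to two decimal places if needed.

C (Maxine): max(11, 3, 12) = 12
D (Maxine): max(2, 6, 11) = 11
E (Chance): 1/2·8 + 1/2·3 = 5.5
B (Minnie): min(12, 11, 5.5) = 5.5
G (Maxine): max(11, 8, 14) = 14
H (Maxine): max(7, 9) = 9
F (Chance): 1/3·14 + 1/3·9 + 1/3·9 = 10.67
J (Maxine): max(14, 2) = 14
K (Maxine): max(7, 8, 15) = 15
L (Maxine): max(6, 3) = 6
I (Minnie): min(14, 15, 6) = 6
Root (Maxine): max(5.5, 10.67, 6) = 10.67

10.67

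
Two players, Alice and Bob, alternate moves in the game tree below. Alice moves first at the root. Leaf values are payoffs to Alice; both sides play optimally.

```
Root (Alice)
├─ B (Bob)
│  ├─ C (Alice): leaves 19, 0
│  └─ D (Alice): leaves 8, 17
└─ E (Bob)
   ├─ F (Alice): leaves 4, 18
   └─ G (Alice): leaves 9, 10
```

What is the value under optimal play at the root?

17

C (Alice): max(19, 0) = 19
D (Alice): max(8, 17) = 17
B (Bob): min(19, 17) = 17
F (Alice): max(4, 18) = 18
G (Alice): max(9, 10) = 10
E (Bob): min(18, 10) = 10
Root (Alice): max(17, 10) = 17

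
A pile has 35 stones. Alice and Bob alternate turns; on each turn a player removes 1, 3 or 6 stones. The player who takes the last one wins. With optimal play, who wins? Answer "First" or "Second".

First

i:   0  1  2  3  4  5  6  7  8  9 10 11 12 13 14 15 16 17 18 19 20 21 22 23 24 25 26 27 28 29 30 31 32 33 34 35
     L  W  L  W  L  W  W  W  W  L  W  L  W  L  W  W  W  W  L  W  L  W  L  W  W  W  W  L  W  L  W  L  W  W  W  W
Position 35 is W, so the first player wins.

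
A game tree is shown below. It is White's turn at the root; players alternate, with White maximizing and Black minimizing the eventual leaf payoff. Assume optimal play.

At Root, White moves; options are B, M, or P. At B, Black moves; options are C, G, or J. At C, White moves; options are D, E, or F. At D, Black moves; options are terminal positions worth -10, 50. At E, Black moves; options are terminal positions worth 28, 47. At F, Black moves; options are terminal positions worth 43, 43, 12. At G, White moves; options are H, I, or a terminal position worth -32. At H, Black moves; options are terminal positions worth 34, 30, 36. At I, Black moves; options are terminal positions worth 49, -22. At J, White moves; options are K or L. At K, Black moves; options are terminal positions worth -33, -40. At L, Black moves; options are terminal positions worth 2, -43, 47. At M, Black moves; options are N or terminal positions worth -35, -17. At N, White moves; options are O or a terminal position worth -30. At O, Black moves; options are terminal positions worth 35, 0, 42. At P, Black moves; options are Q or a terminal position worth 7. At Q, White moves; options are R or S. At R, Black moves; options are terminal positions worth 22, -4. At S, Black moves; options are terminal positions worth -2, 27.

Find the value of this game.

D (Black): min(-10, 50) = -10
E (Black): min(28, 47) = 28
F (Black): min(43, 43, 12) = 12
C (White): max(-10, 28, 12) = 28
H (Black): min(34, 30, 36) = 30
I (Black): min(49, -22) = -22
G (White): max(30, -22, -32) = 30
K (Black): min(-33, -40) = -40
L (Black): min(2, -43, 47) = -43
J (White): max(-40, -43) = -40
B (Black): min(28, 30, -40) = -40
O (Black): min(35, 0, 42) = 0
N (White): max(0, -30) = 0
M (Black): min(0, -35, -17) = -35
R (Black): min(22, -4) = -4
S (Black): min(-2, 27) = -2
Q (White): max(-4, -2) = -2
P (Black): min(-2, 7) = -2
Root (White): max(-40, -35, -2) = -2

-2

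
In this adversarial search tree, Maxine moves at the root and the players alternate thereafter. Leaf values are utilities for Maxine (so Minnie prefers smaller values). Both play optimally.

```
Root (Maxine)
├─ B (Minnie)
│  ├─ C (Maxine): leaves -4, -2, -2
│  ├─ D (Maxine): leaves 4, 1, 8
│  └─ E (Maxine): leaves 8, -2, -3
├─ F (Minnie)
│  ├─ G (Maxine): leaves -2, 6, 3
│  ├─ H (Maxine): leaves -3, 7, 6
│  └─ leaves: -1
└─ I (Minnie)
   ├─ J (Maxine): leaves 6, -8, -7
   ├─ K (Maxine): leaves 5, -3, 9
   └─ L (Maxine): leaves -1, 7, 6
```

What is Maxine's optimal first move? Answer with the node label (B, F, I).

C (Maxine): max(-4, -2, -2) = -2
D (Maxine): max(4, 1, 8) = 8
E (Maxine): max(8, -2, -3) = 8
B (Minnie): min(-2, 8, 8) = -2
G (Maxine): max(-2, 6, 3) = 6
H (Maxine): max(-3, 7, 6) = 7
F (Minnie): min(6, 7, -1) = -1
J (Maxine): max(6, -8, -7) = 6
K (Maxine): max(5, -3, 9) = 9
L (Maxine): max(-1, 7, 6) = 7
I (Minnie): min(6, 9, 7) = 6
Root (Maxine): max(-2, -1, 6) = 6
Maxine picks the child with the highest value: I (value 6).

I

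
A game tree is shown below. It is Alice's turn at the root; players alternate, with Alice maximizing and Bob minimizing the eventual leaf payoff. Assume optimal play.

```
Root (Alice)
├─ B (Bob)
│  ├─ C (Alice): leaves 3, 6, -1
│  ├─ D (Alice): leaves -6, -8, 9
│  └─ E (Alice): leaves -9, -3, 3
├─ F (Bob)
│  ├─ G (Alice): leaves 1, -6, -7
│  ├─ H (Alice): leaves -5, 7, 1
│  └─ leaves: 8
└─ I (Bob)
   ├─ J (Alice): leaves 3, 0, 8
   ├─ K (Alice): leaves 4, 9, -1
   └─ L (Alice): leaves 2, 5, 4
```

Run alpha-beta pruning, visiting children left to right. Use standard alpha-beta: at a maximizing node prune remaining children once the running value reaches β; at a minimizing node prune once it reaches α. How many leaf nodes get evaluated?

C [α=-∞,β=+∞]: v=6
D [α=-∞,β=6]: v=9
E [α=-∞,β=6]: v=3
B [α=-∞,β=+∞]: v=3
G [α=3,β=+∞]: v=1
F [α=3,β=+∞]: v=1 after child 1 ≤ α → α-cutoff, skip 2
J [α=3,β=+∞]: v=8
K [α=3,β=8]: v=9 after child 2 ≥ β → β-cutoff, skip 1
L [α=3,β=8]: v=5
I [α=3,β=+∞]: v=5
Root [α=-∞,β=+∞]: v=5
Leaves evaluated: 20 of 25.

20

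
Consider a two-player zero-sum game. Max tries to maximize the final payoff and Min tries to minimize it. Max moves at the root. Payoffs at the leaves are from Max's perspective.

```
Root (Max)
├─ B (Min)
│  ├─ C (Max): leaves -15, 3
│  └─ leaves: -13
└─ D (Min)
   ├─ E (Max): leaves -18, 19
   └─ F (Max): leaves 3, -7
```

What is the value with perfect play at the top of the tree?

C (Max): max(-15, 3) = 3
B (Min): min(3, -13) = -13
E (Max): max(-18, 19) = 19
F (Max): max(3, -7) = 3
D (Min): min(19, 3) = 3
Root (Max): max(-13, 3) = 3

3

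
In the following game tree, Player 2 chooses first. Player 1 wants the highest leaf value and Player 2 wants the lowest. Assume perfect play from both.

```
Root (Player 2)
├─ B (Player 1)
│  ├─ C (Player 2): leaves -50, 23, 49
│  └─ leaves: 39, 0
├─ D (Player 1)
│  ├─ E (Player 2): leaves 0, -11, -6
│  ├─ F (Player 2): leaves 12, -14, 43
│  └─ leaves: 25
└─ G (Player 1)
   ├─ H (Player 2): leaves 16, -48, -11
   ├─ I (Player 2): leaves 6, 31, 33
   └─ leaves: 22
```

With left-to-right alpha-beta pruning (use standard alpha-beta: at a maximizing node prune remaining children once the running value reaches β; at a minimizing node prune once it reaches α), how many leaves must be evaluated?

C [α=-∞,β=+∞]: v=-50
B [α=-∞,β=+∞]: v=39
E [α=-∞,β=39]: v=-11
F [α=-11,β=39]: v=-14 after child 2 ≤ α → α-cutoff, skip 1
D [α=-∞,β=39]: v=25
H [α=-∞,β=25]: v=-48
I [α=-48,β=25]: v=6
G [α=-∞,β=25]: v=22
Root [α=-∞,β=+∞]: v=22
Leaves evaluated: 18 of 19.

18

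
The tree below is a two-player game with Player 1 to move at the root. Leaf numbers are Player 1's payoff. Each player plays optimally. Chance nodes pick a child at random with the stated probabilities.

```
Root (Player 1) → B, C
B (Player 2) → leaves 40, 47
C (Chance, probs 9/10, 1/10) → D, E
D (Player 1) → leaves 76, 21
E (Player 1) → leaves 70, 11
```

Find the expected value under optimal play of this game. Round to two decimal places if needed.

B (Player 2): min(40, 47) = 40
D (Player 1): max(76, 21) = 76
E (Player 1): max(70, 11) = 70
C (Chance): 9/10·76 + 1/10·70 = 75.4
Root (Player 1): max(40, 75.4) = 75.4

75.4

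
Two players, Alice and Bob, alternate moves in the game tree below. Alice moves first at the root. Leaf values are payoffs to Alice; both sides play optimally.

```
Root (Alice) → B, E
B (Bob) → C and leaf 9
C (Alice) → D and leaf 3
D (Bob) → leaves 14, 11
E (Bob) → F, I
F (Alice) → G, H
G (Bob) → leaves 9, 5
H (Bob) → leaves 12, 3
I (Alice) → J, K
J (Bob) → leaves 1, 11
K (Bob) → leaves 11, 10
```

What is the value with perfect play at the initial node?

9

D (Bob): min(14, 11) = 11
C (Alice): max(11, 3) = 11
B (Bob): min(11, 9) = 9
G (Bob): min(9, 5) = 5
H (Bob): min(12, 3) = 3
F (Alice): max(5, 3) = 5
J (Bob): min(1, 11) = 1
K (Bob): min(11, 10) = 10
I (Alice): max(1, 10) = 10
E (Bob): min(5, 10) = 5
Root (Alice): max(9, 5) = 9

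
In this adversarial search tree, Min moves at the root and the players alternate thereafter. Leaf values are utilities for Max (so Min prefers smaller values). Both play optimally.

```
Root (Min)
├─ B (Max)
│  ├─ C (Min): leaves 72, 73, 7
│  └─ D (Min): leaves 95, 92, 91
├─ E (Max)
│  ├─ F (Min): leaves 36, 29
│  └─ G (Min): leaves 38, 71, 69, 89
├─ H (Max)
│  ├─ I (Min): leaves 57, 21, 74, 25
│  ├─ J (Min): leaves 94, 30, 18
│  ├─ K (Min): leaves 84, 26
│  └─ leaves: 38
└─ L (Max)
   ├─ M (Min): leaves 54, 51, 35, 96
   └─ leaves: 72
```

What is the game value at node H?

I: min(57, 21, 74, 25) = 21
J: min(94, 30, 18) = 18
K: min(84, 26) = 26
H: max(21, 18, 26, 38) = 38

38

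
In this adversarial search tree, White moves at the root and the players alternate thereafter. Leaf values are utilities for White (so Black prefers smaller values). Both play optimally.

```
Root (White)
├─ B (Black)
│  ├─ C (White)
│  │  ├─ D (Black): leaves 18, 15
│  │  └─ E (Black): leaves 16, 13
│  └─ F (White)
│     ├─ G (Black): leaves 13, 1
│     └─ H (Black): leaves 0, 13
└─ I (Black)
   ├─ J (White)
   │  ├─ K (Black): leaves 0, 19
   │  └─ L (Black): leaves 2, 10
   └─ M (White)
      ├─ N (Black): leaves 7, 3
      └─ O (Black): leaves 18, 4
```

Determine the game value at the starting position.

D (Black): min(18, 15) = 15
E (Black): min(16, 13) = 13
C (White): max(15, 13) = 15
G (Black): min(13, 1) = 1
H (Black): min(0, 13) = 0
F (White): max(1, 0) = 1
B (Black): min(15, 1) = 1
K (Black): min(0, 19) = 0
L (Black): min(2, 10) = 2
J (White): max(0, 2) = 2
N (Black): min(7, 3) = 3
O (Black): min(18, 4) = 4
M (White): max(3, 4) = 4
I (Black): min(2, 4) = 2
Root (White): max(1, 2) = 2

2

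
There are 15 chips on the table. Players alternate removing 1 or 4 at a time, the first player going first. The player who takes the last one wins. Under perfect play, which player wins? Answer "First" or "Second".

Second

Positions where the player to move wins (W) vs loses (L):
i:   0  1  2  3  4  5  6  7  8  9 10 11 12 13 14 15
     L  W  L  W  W  L  W  L  W  W  L  W  L  W  W  L
Position 15 is L, so the second player wins.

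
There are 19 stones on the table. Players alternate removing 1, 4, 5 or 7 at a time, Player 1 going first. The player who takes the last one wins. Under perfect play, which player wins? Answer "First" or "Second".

Positions where the player to move wins (W) vs loses (L):
i:   0  1  2  3  4  5  6  7  8  9 10 11 12 13 14 15 16 17 18 19
     L  W  L  W  W  W  W  W  L  W  L  W  W  W  W  W  L  W  L  W
Position 19 is W, so the first player wins.

First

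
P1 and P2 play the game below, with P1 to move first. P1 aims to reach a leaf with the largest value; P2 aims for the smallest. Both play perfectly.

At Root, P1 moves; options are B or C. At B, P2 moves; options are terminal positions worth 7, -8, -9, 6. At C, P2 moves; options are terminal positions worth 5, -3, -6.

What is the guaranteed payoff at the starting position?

-6

B (P2): min(7, -8, -9, 6) = -9
C (P2): min(5, -3, -6) = -6
Root (P1): max(-9, -6) = -6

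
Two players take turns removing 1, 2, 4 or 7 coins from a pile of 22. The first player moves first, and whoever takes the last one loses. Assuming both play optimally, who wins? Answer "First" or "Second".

Positions where the player to move wins (W) vs loses (L):
i:   0  1  2  3  4  5  6  7  8  9 10 11 12 13 14 15 16 17 18 19 20 21 22
     W  L  W  W  L  W  W  L  W  W  L  W  W  L  W  W  L  W  W  L  W  W  L
Position 22 is L, so the second player wins.

Second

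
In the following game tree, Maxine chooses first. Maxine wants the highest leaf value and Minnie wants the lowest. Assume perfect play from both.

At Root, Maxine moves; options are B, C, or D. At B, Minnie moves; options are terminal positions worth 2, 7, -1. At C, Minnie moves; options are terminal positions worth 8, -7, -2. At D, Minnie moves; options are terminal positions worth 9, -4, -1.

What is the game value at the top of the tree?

B (Minnie): min(2, 7, -1) = -1
C (Minnie): min(8, -7, -2) = -7
D (Minnie): min(9, -4, -1) = -4
Root (Maxine): max(-1, -7, -4) = -1

-1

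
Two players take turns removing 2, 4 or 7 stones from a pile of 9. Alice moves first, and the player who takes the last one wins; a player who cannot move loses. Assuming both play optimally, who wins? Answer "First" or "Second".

Second

Mark each pile size as W (mover wins) or L (mover loses):
i:   0  1  2  3  4  5  6  7  8  9
     L  L  W  W  W  W  L  W  W  L
Position 9 is L, so the second player wins.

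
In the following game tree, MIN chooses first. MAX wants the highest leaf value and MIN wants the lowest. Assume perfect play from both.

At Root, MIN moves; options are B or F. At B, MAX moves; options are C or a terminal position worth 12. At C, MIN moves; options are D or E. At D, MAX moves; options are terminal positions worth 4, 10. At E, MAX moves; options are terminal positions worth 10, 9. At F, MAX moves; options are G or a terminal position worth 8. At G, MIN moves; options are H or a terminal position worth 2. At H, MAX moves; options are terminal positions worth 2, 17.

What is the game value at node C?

10

D: max(4, 10) = 10
E: max(10, 9) = 10
C: min(10, 10) = 10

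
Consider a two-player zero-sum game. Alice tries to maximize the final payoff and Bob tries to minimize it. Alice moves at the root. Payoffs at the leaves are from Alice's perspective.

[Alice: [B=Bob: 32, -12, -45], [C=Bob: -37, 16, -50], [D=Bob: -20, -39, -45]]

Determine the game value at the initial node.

B (Bob): min(32, -12, -45) = -45
C (Bob): min(-37, 16, -50) = -50
D (Bob): min(-20, -39, -45) = -45
Root (Alice): max(-45, -50, -45) = -45

-45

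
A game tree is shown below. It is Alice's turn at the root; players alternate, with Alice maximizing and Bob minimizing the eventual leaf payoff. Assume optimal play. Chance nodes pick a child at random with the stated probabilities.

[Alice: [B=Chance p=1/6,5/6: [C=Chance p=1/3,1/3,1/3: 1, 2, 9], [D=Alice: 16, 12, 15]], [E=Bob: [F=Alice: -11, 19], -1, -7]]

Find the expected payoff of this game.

14

C (Chance): 1/3·1 + 1/3·2 + 1/3·9 = 4
D (Alice): max(16, 12, 15) = 16
B (Chance): 1/6·4 + 5/6·16 = 14
F (Alice): max(-11, 19) = 19
E (Bob): min(19, -1, -7) = -7
Root (Alice): max(14, -7) = 14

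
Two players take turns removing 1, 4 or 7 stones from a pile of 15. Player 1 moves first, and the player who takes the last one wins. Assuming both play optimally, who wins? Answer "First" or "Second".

W/L table (W = player to move can force a win):
i:   0  1  2  3  4  5  6  7  8  9 10 11 12 13 14 15
     L  W  L  W  W  L  W  W  L  W  L  W  W  L  W  W
Position 15 is W, so the first player wins.

First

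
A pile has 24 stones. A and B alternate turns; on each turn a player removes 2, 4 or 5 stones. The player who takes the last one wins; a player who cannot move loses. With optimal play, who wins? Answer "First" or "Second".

First

Mark each pile size as W (mover wins) or L (mover loses):
i:   0  1  2  3  4  5  6  7  8  9 10 11 12 13 14 15 16 17 18 19 20 21 22 23 24
     L  L  W  W  W  W  W  L  L  W  W  W  W  W  L  L  W  W  W  W  W  L  L  W  W
Position 24 is W, so the first player wins.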